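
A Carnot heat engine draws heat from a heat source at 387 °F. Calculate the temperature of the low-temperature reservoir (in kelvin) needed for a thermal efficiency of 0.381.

T_H = 387 °F → (387 − 32) × 5/9 = 197.22 °C = 470.37 K.
From η = 1 − T_C/T_H, T_C = T_H·(1 − η) = 470.37 × (1 − 0.381) = 291 K.

T_C ≈ 291 K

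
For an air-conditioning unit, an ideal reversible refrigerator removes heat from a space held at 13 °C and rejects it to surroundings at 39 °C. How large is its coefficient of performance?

COP_R ≈ 11.0

T_H = 39 °C → 39 + 273.15 = 312.15 K.
T_C = 13 °C → 13 + 273.15 = 286.15 K.
The reversible coefficient of performance is COP_R = T_C/(T_H − T_C) = 286.15/(312.15 − 286.15) = 11.0.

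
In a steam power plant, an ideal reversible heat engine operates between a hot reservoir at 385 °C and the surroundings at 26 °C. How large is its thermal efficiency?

η ≈ 0.5455

T_H = 385 °C → 385 + 273.15 = 658.15 K.
T_C = 26 °C → 26 + 273.15 = 299.15 K.
The Carnot efficiency is η = 1 − T_C/T_H = 1 − 299.15/658.15 = 0.5455.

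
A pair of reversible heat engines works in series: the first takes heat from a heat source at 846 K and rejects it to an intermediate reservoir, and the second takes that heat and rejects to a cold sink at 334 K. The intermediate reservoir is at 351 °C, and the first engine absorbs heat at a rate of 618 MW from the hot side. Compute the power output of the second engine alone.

Ẇ₂ ≈ 212 MW

T_m = 351 °C → 351 + 273.15 = 624.15 K.
Heat entering the second stage: Q_m = Q_H·(T_m/T_H) = 618 × 624.15/846.00 = 456 MW.
Second-stage efficiency η₂ = 1 − T_C/T_m = 1 − 334.00/624.15 = 0.4649, so W₂ = η₂·Q_m = 212 MW.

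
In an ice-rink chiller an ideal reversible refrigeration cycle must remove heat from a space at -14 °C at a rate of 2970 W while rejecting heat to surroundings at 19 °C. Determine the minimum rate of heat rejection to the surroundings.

Q̇_H ≈ 3350 W

T_H = 19 °C → 19 + 273.15 = 292.15 K.
T_C = -14 °C → -14 + 273.15 = 259.15 K.
For a reversible cycle Q_H/Q_C = T_H/T_C, so Q_H = Q_C·T_H/T_C = 2970 × 292.15/259.15 = 3350 W.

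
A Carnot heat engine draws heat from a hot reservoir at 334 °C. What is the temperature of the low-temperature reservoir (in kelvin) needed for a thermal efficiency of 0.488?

T_C ≈ 310.9 K

T_H = 334 °C → 334 + 273.15 = 607.15 K.
From η = 1 − T_C/T_H, T_C = T_H·(1 − η) = 607.15 × (1 − 0.488) = 310.9 K.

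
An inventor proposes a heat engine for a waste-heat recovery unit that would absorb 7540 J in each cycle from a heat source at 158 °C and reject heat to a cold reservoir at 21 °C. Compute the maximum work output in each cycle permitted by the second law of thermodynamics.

W_max ≈ 2396 J

T_H = 158 °C → 158 + 273.15 = 431.15 K.
T_C = 21 °C → 21 + 273.15 = 294.15 K.
By the Carnot theorem, η_max = 1 − T_C/T_H = 1 − 294.15/431.15 = 0.3178.
W_max = η_max · Q_H = 0.3178 × 7540 = 2396 J.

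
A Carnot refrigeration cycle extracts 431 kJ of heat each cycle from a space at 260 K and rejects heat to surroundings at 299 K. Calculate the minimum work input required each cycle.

W_in ≈ 64.6 kJ

The reversible coefficient of performance is COP_R = T_C/(T_H − T_C) = 260.00/39.00 = 6.6667.
W = Q_C/COP_R = 431/6.6667 = 64.6 kJ.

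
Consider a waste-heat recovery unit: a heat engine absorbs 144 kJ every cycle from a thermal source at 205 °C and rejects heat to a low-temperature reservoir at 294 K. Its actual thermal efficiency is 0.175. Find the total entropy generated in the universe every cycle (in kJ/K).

ΔS_univ ≈ 0.103 kJ/K

T_H = 205 °C → 205 + 273.15 = 478.15 K.
W = η·Q_H = 0.175 × 144 = 25.20 kJ, so Q_C = Q_H − W = 118.8 kJ.
The hot reservoir loses entropy Q_H/T_H = 144/478.15 = 0.3012 kJ/K; the cold reservoir gains Q_C/T_C = 118.8/294.00 = 0.4041 kJ/K.
ΔS_univ = −Q_H/T_H + Q_C/T_C = 0.103 kJ/K (> 0, since η = 0.175 < η_Carnot = 0.385).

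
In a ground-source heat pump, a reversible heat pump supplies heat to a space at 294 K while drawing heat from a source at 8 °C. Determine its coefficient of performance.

COP_HP ≈ 22.9

T_C = 8 °C → 8 + 273.15 = 281.15 K.
For a reversible heat pump, COP_HP = T_H/(T_H − T_C) = 294.00/(294.00 − 281.15) = 22.9.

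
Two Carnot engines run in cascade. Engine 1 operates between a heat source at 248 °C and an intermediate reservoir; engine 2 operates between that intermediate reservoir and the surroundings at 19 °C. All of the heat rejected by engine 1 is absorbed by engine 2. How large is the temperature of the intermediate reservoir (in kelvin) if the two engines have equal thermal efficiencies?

T_m ≈ 390.2 K

T_H = 248 °C → 248 + 273.15 = 521.15 K.
T_C = 19 °C → 19 + 273.15 = 292.15 K.
Equal efficiencies require 1 − T_m/T_H = 1 − T_C/T_m, i.e. T_m/T_H = T_C/T_m, so T_m = √(T_H·T_C) = √(521.15 × 292.15) = 390.2 K.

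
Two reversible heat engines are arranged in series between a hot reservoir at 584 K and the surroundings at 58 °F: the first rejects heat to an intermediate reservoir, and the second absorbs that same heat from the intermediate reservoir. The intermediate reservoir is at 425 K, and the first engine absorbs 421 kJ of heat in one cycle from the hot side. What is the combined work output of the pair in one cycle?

W_total ≈ 213.7 kJ

T_C = 58 °F → (58 − 32) × 5/9 = 14.44 °C = 287.59 K.
Two reversible stages in series are equivalent to a single Carnot engine between T_H and T_C, so η_total = 1 − T_C/T_H = 1 − 287.59/584.00 = 0.5075.
W_total = η_total · Q_H = 0.5075 × 421 = 213.7 kJ.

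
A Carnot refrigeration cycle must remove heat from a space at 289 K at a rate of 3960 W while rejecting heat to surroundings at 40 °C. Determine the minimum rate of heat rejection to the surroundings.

T_H = 40 °C → 40 + 273.15 = 313.15 K.
For a reversible cycle Q_H/Q_C = T_H/T_C, so Q_H = Q_C·T_H/T_C = 3960 × 313.15/289.00 = 4290 W.

Q̇_H ≈ 4290 W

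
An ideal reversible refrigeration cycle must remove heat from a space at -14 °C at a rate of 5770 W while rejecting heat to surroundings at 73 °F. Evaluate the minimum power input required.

Ẇ_in ≈ 818.9 W

T_H = 73 °F → (73 − 32) × 5/9 = 22.78 °C = 295.93 K.
T_C = -14 °C → -14 + 273.15 = 259.15 K.
Carnot COP: COP_R = T_C/(T_H − T_C) = 259.15/36.78 = 7.0464.
W = Q_C/COP_R = 5770/7.0464 = 818.9 W.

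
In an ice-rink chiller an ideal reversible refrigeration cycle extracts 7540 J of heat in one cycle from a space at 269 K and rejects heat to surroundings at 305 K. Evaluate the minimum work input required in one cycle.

Carnot COP: COP_R = T_C/(T_H − T_C) = 269.00/36.00 = 7.4722.
W = Q_C/COP_R = 7540/7.4722 = 1010 J.

W_in ≈ 1010 J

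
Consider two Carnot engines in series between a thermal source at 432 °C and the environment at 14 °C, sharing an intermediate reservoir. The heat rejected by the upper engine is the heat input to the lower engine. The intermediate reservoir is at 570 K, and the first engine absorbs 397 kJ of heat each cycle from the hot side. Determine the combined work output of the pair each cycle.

T_H = 432 °C → 432 + 273.15 = 705.15 K.
T_C = 14 °C → 14 + 273.15 = 287.15 K.
Two reversible stages in series are equivalent to a single Carnot engine between T_H and T_C, so η_total = 1 − T_C/T_H = 1 − 287.15/705.15 = 0.5928.
W_total = η_total · Q_H = 0.5928 × 397 = 235 kJ.

W_total ≈ 235 kJ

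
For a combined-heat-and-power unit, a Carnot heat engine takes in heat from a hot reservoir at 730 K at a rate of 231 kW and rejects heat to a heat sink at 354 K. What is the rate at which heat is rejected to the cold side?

Q̇_C ≈ 112 kW

Since the cycle is reversible, η = 1 − T_C/T_H = 1 − 354.00/730.00 = 0.5151.
For a reversible cycle Q_C/Q_H = T_C/T_H, so Q_C = 231 × 354.00/730.00 = 112 kW.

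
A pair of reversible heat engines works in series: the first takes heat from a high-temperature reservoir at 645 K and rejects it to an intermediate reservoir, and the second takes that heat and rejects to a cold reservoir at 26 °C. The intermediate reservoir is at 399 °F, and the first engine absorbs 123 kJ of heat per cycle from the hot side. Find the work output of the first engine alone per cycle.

T_C = 26 °C → 26 + 273.15 = 299.15 K.
T_m = 399 °F → (399 − 32) × 5/9 = 203.89 °C = 477.04 K.
First-stage efficiency η₁ = 1 − T_m/T_H = 1 − 477.04/645.00 = 0.2604.
W₁ = η₁·Q_H = 0.2604 × 123 = 32.0 kJ.

W₁ ≈ 32.0 kJ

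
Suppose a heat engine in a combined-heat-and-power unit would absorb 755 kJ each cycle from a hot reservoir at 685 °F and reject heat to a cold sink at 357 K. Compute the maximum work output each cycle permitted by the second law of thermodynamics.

T_H = 685 °F → (685 − 32) × 5/9 = 362.78 °C = 635.93 K.
By the Carnot theorem, η_max = 1 − T_C/T_H = 1 − 357.00/635.93 = 0.4386.
W_max = η_max · Q_H = 0.4386 × 755 = 331 kJ.

W_max ≈ 331 kJ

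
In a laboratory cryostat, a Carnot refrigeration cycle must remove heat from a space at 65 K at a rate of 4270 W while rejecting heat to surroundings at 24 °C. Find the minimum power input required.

Ẇ_in ≈ 15300 W

T_H = 24 °C → 24 + 273.15 = 297.15 K.
For a reversible refrigerator, COP_R = T_C/(T_H − T_C) = 65.00/232.15 = 0.2800.
W = Q_C/COP_R = 4270/0.2800 = 15300 W.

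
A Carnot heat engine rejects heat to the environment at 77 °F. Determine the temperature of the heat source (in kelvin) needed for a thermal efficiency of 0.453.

T_C = 77 °F → (77 − 32) × 5/9 = 25.00 °C = 298.15 K.
From η = 1 − T_C/T_H, solving for T_H gives T_H = T_C/(1 − η) = 298.15/(1 − 0.453) = 545 K.

T_H ≈ 545 K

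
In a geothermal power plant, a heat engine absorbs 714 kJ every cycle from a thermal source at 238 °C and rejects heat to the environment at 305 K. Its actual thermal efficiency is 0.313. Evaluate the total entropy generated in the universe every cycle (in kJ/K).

ΔS_univ ≈ 0.211 kJ/K

T_H = 238 °C → 238 + 273.15 = 511.15 K.
W = η·Q_H = 0.313 × 714 = 223.5 kJ, so Q_C = Q_H − W = 490.5 kJ.
Entropy balance on the reservoirs: −Q_H/T_H = -1.397 kJ/K, +Q_C/T_C = 1.608 kJ/K.
ΔS_univ = −Q_H/T_H + Q_C/T_C = 0.211 kJ/K (> 0, since η = 0.313 < η_Carnot = 0.403).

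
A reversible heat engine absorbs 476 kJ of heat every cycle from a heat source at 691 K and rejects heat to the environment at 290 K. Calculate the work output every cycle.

η_rev = 1 − T_C/T_H = 1 − 290.00/691.00 = 0.5803.
W = η·Q_H = 0.5803 × 476 = 276 kJ.

W ≈ 276 kJ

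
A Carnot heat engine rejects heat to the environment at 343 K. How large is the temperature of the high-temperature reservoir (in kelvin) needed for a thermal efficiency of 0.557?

T_H ≈ 774.3 K

From η = 1 − T_C/T_H, solving for T_H gives T_H = T_C/(1 − η) = 343.00/(1 − 0.557) = 774.3 K.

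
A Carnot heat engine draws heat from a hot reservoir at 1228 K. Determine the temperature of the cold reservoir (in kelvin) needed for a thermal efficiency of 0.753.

T_C ≈ 303 K

From η = 1 − T_C/T_H, T_C = T_H·(1 − η) = 1228.00 × (1 − 0.753) = 303 K.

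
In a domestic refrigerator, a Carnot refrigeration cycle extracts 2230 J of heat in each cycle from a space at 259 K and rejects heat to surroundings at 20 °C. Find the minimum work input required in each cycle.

W_in ≈ 294 J

T_H = 20 °C → 20 + 273.15 = 293.15 K.
Carnot COP: COP_R = T_C/(T_H − T_C) = 259.00/34.15 = 7.5842.
W = Q_C/COP_R = 2230/7.5842 = 294 J.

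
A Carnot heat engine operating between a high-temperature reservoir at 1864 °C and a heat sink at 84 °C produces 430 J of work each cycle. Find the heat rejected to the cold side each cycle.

Q_C ≈ 86.3 J

T_H = 1864 °C → 1864 + 273.15 = 2137.15 K.
T_C = 84 °C → 84 + 273.15 = 357.15 K.
The Carnot efficiency is η = 1 − T_C/T_H = 1 − 357.15/2137.15 = 0.8329.
Since Q_C/Q_H = T_C/T_H and Q_H = W/η, Q_C = W·T_C/(T_H − T_C) = 430 × 357.15/1780.00 = 86.3 J.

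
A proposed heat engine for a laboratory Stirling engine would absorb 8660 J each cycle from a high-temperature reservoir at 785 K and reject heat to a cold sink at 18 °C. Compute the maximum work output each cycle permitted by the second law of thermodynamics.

T_C = 18 °C → 18 + 273.15 = 291.15 K.
By the Carnot theorem, η_max = 1 − T_C/T_H = 1 − 291.15/785.00 = 0.6291.
W_max = η_max · Q_H = 0.6291 × 8660 = 5448 J.

W_max ≈ 5448 J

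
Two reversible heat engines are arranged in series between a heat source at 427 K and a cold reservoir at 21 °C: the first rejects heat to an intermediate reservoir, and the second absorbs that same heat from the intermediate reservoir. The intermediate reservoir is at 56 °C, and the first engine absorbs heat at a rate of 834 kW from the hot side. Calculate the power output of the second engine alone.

Ẇ₂ ≈ 68.4 kW

T_C = 21 °C → 21 + 273.15 = 294.15 K.
T_m = 56 °C → 56 + 273.15 = 329.15 K.
Heat entering the second stage: Q_m = Q_H·(T_m/T_H) = 834 × 329.15/427.00 = 643 kW.
Second-stage efficiency η₂ = 1 − T_C/T_m = 1 − 294.15/329.15 = 0.1063, so W₂ = η₂·Q_m = 68.4 kW.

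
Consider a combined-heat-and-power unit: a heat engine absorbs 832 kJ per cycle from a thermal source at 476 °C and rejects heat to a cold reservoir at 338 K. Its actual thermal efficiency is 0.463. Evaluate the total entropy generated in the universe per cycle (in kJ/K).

ΔS_univ ≈ 0.211 kJ/K

T_H = 476 °C → 476 + 273.15 = 749.15 K.
W = η·Q_H = 0.463 × 832 = 385.2 kJ, so Q_C = Q_H − W = 446.8 kJ.
Entropy balance on the reservoirs: −Q_H/T_H = -1.111 kJ/K, +Q_C/T_C = 1.322 kJ/K.
ΔS_univ = −Q_H/T_H + Q_C/T_C = 0.211 kJ/K (> 0, since η = 0.463 < η_Carnot = 0.549).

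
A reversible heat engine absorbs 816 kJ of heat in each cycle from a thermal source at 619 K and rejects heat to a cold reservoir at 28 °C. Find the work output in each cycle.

W ≈ 419.0 kJ

T_C = 28 °C → 28 + 273.15 = 301.15 K.
Carnot efficiency: η = 1 − T_C/T_H = 1 − 301.15/619.00 = 0.5135.
W = η·Q_H = 0.5135 × 816 = 419.0 kJ.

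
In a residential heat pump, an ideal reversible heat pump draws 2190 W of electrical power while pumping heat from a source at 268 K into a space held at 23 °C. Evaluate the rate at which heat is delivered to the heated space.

T_H = 23 °C → 23 + 273.15 = 296.15 K.
COP_HP = T_H/(T_H − T_C) = 296.15/28.15 = 10.5204.
Q_H = COP_HP · W = 10.5204 × 2190 = 23040 W.

Q̇_H ≈ 23040 W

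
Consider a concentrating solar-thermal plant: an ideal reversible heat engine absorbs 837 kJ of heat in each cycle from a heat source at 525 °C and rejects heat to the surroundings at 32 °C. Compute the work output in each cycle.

T_H = 525 °C → 525 + 273.15 = 798.15 K.
T_C = 32 °C → 32 + 273.15 = 305.15 K.
Since the cycle is reversible, η = 1 − T_C/T_H = 1 − 305.15/798.15 = 0.6177.
W = η·Q_H = 0.6177 × 837 = 517 kJ.

W ≈ 517 kJ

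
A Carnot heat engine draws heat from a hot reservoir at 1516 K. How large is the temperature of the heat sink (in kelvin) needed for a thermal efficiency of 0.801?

T_C ≈ 302 K

From η = 1 − T_C/T_H, T_C = T_H·(1 − η) = 1516.00 × (1 − 0.801) = 302 K.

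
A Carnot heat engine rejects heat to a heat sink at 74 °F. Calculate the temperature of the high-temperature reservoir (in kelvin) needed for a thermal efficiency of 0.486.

T_H ≈ 576.8 K

T_C = 74 °F → (74 − 32) × 5/9 = 23.33 °C = 296.48 K.
From η = 1 − T_C/T_H, solving for T_H gives T_H = T_C/(1 − η) = 296.48/(1 − 0.486) = 576.8 K.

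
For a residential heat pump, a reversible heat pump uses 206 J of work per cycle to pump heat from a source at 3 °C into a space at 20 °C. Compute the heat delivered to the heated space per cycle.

T_H = 20 °C → 20 + 273.15 = 293.15 K.
T_C = 3 °C → 3 + 273.15 = 276.15 K.
For a reversible heat pump, COP_HP = T_H/(T_H − T_C) = 293.15/17.00 = 17.2441.
Q_H = COP_HP · W = 17.2441 × 206 = 3550 J.

Q_H ≈ 3550 J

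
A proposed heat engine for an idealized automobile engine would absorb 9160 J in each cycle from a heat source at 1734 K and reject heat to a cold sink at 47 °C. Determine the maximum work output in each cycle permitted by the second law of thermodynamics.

W_max ≈ 7470 J

T_C = 47 °C → 47 + 273.15 = 320.15 K.
The upper bound on efficiency is η_max = 1 − T_C/T_H = 1 − 320.15/1734.00 = 0.8154.
W_max = η_max · Q_H = 0.8154 × 9160 = 7470 J.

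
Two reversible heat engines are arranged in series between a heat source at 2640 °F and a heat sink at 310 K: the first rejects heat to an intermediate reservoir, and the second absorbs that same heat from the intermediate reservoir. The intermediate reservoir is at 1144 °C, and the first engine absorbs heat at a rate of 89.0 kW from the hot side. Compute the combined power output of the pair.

Ẇ_total ≈ 73.0 kW

T_H = 2640 °F → (2640 − 32) × 5/9 = 1448.89 °C = 1722.04 K.
Two reversible stages in series are equivalent to a single Carnot engine between T_H and T_C, so η_total = 1 − T_C/T_H = 1 − 310.00/1722.04 = 0.8200.
W_total = η_total · Q_H = 0.8200 × 89.0 = 73.0 kW.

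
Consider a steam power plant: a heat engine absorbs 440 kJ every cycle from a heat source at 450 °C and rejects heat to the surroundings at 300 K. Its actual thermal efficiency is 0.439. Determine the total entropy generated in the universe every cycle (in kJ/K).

ΔS_univ ≈ 0.2144 kJ/K

T_H = 450 °C → 450 + 273.15 = 723.15 K.
W = η·Q_H = 0.439 × 440 = 193.2 kJ, so Q_C = Q_H − W = 246.8 kJ.
Reservoir entropy changes: ΔS_H = −Q_H/T_H = −440/723.15 = -0.6084 kJ/K and ΔS_C = +Q_C/T_C = 246.8/300.00 = 0.8228 kJ/K.
ΔS_univ = −Q_H/T_H + Q_C/T_C = 0.2144 kJ/K (> 0, since η = 0.439 < η_Carnot = 0.585).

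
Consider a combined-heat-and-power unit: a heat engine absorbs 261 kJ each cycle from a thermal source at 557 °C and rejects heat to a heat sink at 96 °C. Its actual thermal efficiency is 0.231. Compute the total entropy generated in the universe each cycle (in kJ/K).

ΔS_univ ≈ 0.229 kJ/K

T_H = 557 °C → 557 + 273.15 = 830.15 K.
T_C = 96 °C → 96 + 273.15 = 369.15 K.
W = η·Q_H = 0.231 × 261 = 60.29 kJ, so Q_C = Q_H − W = 200.7 kJ.
The hot reservoir loses entropy Q_H/T_H = 261/830.15 = 0.3144 kJ/K; the cold reservoir gains Q_C/T_C = 200.7/369.15 = 0.5437 kJ/K.
ΔS_univ = −Q_H/T_H + Q_C/T_C = 0.229 kJ/K (> 0, since η = 0.231 < η_Carnot = 0.555).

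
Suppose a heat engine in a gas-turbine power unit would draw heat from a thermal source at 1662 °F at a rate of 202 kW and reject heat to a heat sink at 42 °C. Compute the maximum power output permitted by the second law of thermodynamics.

T_H = 1662 °F → (1662 − 32) × 5/9 = 905.56 °C = 1178.71 K.
T_C = 42 °C → 42 + 273.15 = 315.15 K.
The upper bound on efficiency is η_max = 1 − T_C/T_H = 1 − 315.15/1178.71 = 0.7326.
W_max = η_max · Q_H = 0.7326 × 202 = 148 kW.

Ẇ_max ≈ 148 kW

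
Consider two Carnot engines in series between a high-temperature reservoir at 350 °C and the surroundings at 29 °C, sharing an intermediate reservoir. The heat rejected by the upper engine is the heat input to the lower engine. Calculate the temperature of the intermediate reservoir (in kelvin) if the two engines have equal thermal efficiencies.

T_m ≈ 434 K

T_H = 350 °C → 350 + 273.15 = 623.15 K.
T_C = 29 °C → 29 + 273.15 = 302.15 K.
Equal efficiencies require 1 − T_m/T_H = 1 − T_C/T_m, i.e. T_m/T_H = T_C/T_m, so T_m = √(T_H·T_C) = √(623.15 × 302.15) = 434 K.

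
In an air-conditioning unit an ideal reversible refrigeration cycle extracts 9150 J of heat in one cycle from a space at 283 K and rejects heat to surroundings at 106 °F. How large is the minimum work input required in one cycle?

W_in ≈ 1010 J

T_H = 106 °F → (106 − 32) × 5/9 = 41.11 °C = 314.26 K.
For a reversible refrigerator, COP_R = T_C/(T_H − T_C) = 283.00/31.26 = 9.0528.
W = Q_C/COP_R = 9150/9.0528 = 1010 J.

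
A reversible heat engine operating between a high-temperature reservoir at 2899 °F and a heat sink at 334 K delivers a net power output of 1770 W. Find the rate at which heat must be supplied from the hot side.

Q̇_H ≈ 2160 W

T_H = 2899 °F → (2899 − 32) × 5/9 = 1592.78 °C = 1865.93 K.
For a reversible engine, η = 1 − T_C/T_H = 1 − 334.00/1865.93 = 0.8210.
Q_H = W/η = 1770/0.8210 = 2160 W.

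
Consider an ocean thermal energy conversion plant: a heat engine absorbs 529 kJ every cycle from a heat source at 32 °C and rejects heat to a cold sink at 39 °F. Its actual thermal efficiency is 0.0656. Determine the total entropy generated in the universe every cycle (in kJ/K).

ΔS_univ ≈ 0.0506 kJ/K

T_H = 32 °C → 32 + 273.15 = 305.15 K.
T_C = 39 °F → (39 − 32) × 5/9 = 3.89 °C = 277.04 K.
W = η·Q_H = 0.0656 × 529 = 34.70 kJ, so Q_C = Q_H − W = 494.3 kJ.
Reservoir entropy changes: ΔS_H = −Q_H/T_H = −529/305.15 = -1.734 kJ/K and ΔS_C = +Q_C/T_C = 494.3/277.04 = 1.784 kJ/K.
ΔS_univ = −Q_H/T_H + Q_C/T_C = 0.0506 kJ/K (> 0, since η = 0.0656 < η_Carnot = 0.092).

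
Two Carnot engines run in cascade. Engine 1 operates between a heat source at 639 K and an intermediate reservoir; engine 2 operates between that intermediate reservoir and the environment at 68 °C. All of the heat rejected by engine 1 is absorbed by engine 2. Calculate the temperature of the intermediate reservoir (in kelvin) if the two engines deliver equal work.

T_C = 68 °C → 68 + 273.15 = 341.15 K.
For reversible stages Q_m = Q_H·(T_m/T_H). Setting W₁ = Q_H(1 − T_m/T_H) equal to W₂ = Q_m(1 − T_C/T_m) = Q_H·(T_m − T_C)/T_H gives T_H − T_m = T_m − T_C, so T_m = (T_H + T_C)/2 = (639.00 + 341.15)/2 = 490 K.

T_m ≈ 490 K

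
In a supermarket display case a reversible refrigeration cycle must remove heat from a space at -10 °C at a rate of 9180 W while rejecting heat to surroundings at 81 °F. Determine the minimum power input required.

T_H = 81 °F → (81 − 32) × 5/9 = 27.22 °C = 300.37 K.
T_C = -10 °C → -10 + 273.15 = 263.15 K.
COP_R = T_C/(T_H − T_C) = 263.15/37.22 = 7.0697.
W = Q_C/COP_R = 9180/7.0697 = 1300 W.

Ẇ_in ≈ 1300 W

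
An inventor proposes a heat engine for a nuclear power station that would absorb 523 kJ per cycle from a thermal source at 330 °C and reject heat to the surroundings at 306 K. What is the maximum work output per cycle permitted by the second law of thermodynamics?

T_H = 330 °C → 330 + 273.15 = 603.15 K.
The upper bound on efficiency is η_max = 1 − T_C/T_H = 1 − 306.00/603.15 = 0.4927.
W_max = η_max · Q_H = 0.4927 × 523 = 257.7 kJ.

W_max ≈ 257.7 kJ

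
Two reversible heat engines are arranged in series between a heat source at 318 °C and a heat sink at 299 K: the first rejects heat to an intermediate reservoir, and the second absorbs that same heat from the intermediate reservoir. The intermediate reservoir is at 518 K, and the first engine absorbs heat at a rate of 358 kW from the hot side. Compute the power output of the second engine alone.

Ẇ₂ ≈ 132.6 kW

T_H = 318 °C → 318 + 273.15 = 591.15 K.
Heat entering the second stage: Q_m = Q_H·(T_m/T_H) = 358 × 518.00/591.15 = 313.7 kW.
Second-stage efficiency η₂ = 1 − T_C/T_m = 1 − 299.00/518.00 = 0.4228, so W₂ = η₂·Q_m = 132.6 kW.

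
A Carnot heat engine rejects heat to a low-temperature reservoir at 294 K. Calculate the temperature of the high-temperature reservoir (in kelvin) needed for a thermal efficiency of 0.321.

From η = 1 − T_C/T_H, solving for T_H gives T_H = T_C/(1 − η) = 294.00/(1 − 0.321) = 433 K.

T_H ≈ 433 K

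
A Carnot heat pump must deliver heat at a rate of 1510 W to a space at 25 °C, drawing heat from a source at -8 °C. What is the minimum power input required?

T_H = 25 °C → 25 + 273.15 = 298.15 K.
T_C = -8 °C → -8 + 273.15 = 265.15 K.
The Carnot heat-pump COP is COP_HP = T_H/(T_H − T_C) = 298.15/33.00 = 9.0348.
W = Q_H/COP_HP = 1510/9.0348 = 167.1 W.

Ẇ_in ≈ 167.1 W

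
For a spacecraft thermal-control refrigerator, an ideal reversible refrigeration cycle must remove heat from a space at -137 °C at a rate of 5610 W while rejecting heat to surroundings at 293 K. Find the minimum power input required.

T_C = -137 °C → -137 + 273.15 = 136.15 K.
COP_R = T_C/(T_H − T_C) = 136.15/156.85 = 0.8680.
W = Q_C/COP_R = 5610/0.8680 = 6460 W.

Ẇ_in ≈ 6460 W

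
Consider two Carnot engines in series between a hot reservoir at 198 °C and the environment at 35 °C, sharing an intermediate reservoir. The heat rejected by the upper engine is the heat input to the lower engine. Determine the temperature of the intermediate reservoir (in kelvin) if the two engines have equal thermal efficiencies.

T_m ≈ 381 K

T_H = 198 °C → 198 + 273.15 = 471.15 K.
T_C = 35 °C → 35 + 273.15 = 308.15 K.
Equal efficiencies require 1 − T_m/T_H = 1 − T_C/T_m, i.e. T_m/T_H = T_C/T_m, so T_m = √(T_H·T_C) = √(471.15 × 308.15) = 381 K.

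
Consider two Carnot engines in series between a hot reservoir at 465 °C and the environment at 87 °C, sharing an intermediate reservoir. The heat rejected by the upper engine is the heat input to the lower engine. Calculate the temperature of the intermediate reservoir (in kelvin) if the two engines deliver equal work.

T_m ≈ 549 K

T_H = 465 °C → 465 + 273.15 = 738.15 K.
T_C = 87 °C → 87 + 273.15 = 360.15 K.
For reversible stages Q_m = Q_H·(T_m/T_H). Setting W₁ = Q_H(1 − T_m/T_H) equal to W₂ = Q_m(1 − T_C/T_m) = Q_H·(T_m − T_C)/T_H gives T_H − T_m = T_m − T_C, so T_m = (T_H + T_C)/2 = (738.15 + 360.15)/2 = 549 K.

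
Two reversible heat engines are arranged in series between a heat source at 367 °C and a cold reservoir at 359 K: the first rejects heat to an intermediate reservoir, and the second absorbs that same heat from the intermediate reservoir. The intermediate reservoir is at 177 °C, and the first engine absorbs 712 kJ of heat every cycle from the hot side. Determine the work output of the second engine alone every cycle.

T_H = 367 °C → 367 + 273.15 = 640.15 K.
T_m = 177 °C → 177 + 273.15 = 450.15 K.
Heat entering the second stage: Q_m = Q_H·(T_m/T_H) = 712 × 450.15/640.15 = 501 kJ.
Second-stage efficiency η₂ = 1 − T_C/T_m = 1 − 359.00/450.15 = 0.2025, so W₂ = η₂·Q_m = 101 kJ.

W₂ ≈ 101 kJ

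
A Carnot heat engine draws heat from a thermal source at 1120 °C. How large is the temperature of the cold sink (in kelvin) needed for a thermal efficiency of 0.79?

T_H = 1120 °C → 1120 + 273.15 = 1393.15 K.
From η = 1 − T_C/T_H, T_C = T_H·(1 − η) = 1393.15 × (1 − 0.79) = 292.6 K.

T_C ≈ 292.6 K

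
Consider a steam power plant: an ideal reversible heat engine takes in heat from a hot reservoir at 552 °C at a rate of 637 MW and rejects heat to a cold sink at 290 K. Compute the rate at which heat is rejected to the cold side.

Q̇_C ≈ 224 MW

T_H = 552 °C → 552 + 273.15 = 825.15 K.
For a reversible engine, η = 1 − T_C/T_H = 1 − 290.00/825.15 = 0.6485.
For a reversible cycle Q_C/Q_H = T_C/T_H, so Q_C = 637 × 290.00/825.15 = 224 MW.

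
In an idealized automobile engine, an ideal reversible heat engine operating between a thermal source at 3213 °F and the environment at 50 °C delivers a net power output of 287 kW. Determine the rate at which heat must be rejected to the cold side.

Q̇_C ≈ 54.0 kW

T_H = 3213 °F → (3213 − 32) × 5/9 = 1767.22 °C = 2040.37 K.
T_C = 50 °C → 50 + 273.15 = 323.15 K.
η_rev = 1 − T_C/T_H = 1 − 323.15/2040.37 = 0.8416.
Since Q_C/Q_H = T_C/T_H and Q_H = W/η, Q_C = W·T_C/(T_H − T_C) = 287 × 323.15/1717.22 = 54.0 kW.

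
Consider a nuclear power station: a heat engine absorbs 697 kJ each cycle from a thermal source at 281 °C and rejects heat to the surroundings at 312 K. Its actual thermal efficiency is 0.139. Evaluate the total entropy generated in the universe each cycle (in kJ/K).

ΔS_univ ≈ 0.666 kJ/K

T_H = 281 °C → 281 + 273.15 = 554.15 K.
W = η·Q_H = 0.139 × 697 = 96.88 kJ, so Q_C = Q_H − W = 600.1 kJ.
Entropy balance on the reservoirs: −Q_H/T_H = -1.258 kJ/K, +Q_C/T_C = 1.923 kJ/K.
ΔS_univ = −Q_H/T_H + Q_C/T_C = 0.666 kJ/K (> 0, since η = 0.139 < η_Carnot = 0.437).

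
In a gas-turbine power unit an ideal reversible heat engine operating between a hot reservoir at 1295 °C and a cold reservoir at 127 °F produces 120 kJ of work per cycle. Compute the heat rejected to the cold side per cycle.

Q_C ≈ 31.5 kJ

T_H = 1295 °C → 1295 + 273.15 = 1568.15 K.
T_C = 127 °F → (127 − 32) × 5/9 = 52.78 °C = 325.93 K.
η_rev = 1 − T_C/T_H = 1 − 325.93/1568.15 = 0.7922.
Since Q_C/Q_H = T_C/T_H and Q_H = W/η, Q_C = W·T_C/(T_H − T_C) = 120 × 325.93/1242.22 = 31.5 kJ.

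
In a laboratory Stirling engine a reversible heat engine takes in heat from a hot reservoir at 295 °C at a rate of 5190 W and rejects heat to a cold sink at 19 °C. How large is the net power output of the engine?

T_H = 295 °C → 295 + 273.15 = 568.15 K.
T_C = 19 °C → 19 + 273.15 = 292.15 K.
The Carnot efficiency is η = 1 − T_C/T_H = 1 − 292.15/568.15 = 0.4858.
W = η·Q_H = 0.4858 × 5190 = 2521 W.

Ẇ ≈ 2521 W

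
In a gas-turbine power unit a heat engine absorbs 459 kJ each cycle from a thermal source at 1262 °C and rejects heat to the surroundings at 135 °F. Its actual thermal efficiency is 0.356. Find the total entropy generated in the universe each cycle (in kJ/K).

ΔS_univ ≈ 0.5957 kJ/K

T_H = 1262 °C → 1262 + 273.15 = 1535.15 K.
T_C = 135 °F → (135 − 32) × 5/9 = 57.22 °C = 330.37 K.
W = η·Q_H = 0.356 × 459 = 163.4 kJ, so Q_C = Q_H − W = 295.6 kJ.
Reservoir entropy changes: ΔS_H = −Q_H/T_H = −459/1535.15 = -0.2990 kJ/K and ΔS_C = +Q_C/T_C = 295.6/330.37 = 0.8947 kJ/K.
ΔS_univ = −Q_H/T_H + Q_C/T_C = 0.5957 kJ/K (> 0, since η = 0.356 < η_Carnot = 0.785).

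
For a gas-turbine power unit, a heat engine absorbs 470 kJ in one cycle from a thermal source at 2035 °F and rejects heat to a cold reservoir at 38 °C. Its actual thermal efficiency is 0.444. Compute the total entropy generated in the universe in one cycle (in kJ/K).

ΔS_univ ≈ 0.501 kJ/K

T_H = 2035 °F → (2035 − 32) × 5/9 = 1112.78 °C = 1385.93 K.
T_C = 38 °C → 38 + 273.15 = 311.15 K.
W = η·Q_H = 0.444 × 470 = 208.7 kJ, so Q_C = Q_H − W = 261.3 kJ.
The hot reservoir loses entropy Q_H/T_H = 470/1385.93 = 0.3391 kJ/K; the cold reservoir gains Q_C/T_C = 261.3/311.15 = 0.8399 kJ/K.
ΔS_univ = −Q_H/T_H + Q_C/T_C = 0.501 kJ/K (> 0, since η = 0.444 < η_Carnot = 0.775).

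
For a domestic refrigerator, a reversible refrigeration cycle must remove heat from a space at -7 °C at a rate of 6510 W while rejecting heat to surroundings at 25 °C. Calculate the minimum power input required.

T_H = 25 °C → 25 + 273.15 = 298.15 K.
T_C = -7 °C → -7 + 273.15 = 266.15 K.
For a reversible refrigerator, COP_R = T_C/(T_H − T_C) = 266.15/32.00 = 8.3172.
W = Q_C/COP_R = 6510/8.3172 = 783 W.

Ẇ_in ≈ 783 W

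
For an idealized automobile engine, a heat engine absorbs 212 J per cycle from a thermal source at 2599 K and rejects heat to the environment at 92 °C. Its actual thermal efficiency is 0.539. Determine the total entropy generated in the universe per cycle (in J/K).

ΔS_univ ≈ 0.186 J/K

T_C = 92 °C → 92 + 273.15 = 365.15 K.
W = η·Q_H = 0.539 × 212 = 114.3 J, so Q_C = Q_H − W = 97.73 J.
Reservoir entropy changes: ΔS_H = −Q_H/T_H = −212/2599.00 = -0.08157 J/K and ΔS_C = +Q_C/T_C = 97.73/365.15 = 0.2676 J/K.
ΔS_univ = −Q_H/T_H + Q_C/T_C = 0.186 J/K (> 0, since η = 0.539 < η_Carnot = 0.860).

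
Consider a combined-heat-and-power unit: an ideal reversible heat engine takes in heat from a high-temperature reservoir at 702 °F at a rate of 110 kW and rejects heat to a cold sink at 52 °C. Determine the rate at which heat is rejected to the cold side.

Q̇_C ≈ 55.42 kW

T_H = 702 °F → (702 − 32) × 5/9 = 372.22 °C = 645.37 K.
T_C = 52 °C → 52 + 273.15 = 325.15 K.
Carnot efficiency: η = 1 − T_C/T_H = 1 − 325.15/645.37 = 0.4962.
For a reversible cycle Q_C/Q_H = T_C/T_H, so Q_C = 110 × 325.15/645.37 = 55.42 kW.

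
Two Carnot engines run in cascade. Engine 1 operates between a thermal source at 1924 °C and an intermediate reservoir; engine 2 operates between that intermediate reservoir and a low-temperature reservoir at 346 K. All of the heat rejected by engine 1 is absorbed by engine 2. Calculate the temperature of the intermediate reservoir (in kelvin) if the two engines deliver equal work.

T_H = 1924 °C → 1924 + 273.15 = 2197.15 K.
For reversible stages Q_m = Q_H·(T_m/T_H). Setting W₁ = Q_H(1 − T_m/T_H) equal to W₂ = Q_m(1 − T_C/T_m) = Q_H·(T_m − T_C)/T_H gives T_H − T_m = T_m − T_C, so T_m = (T_H + T_C)/2 = (2197.15 + 346.00)/2 = 1272 K.

T_m ≈ 1272 K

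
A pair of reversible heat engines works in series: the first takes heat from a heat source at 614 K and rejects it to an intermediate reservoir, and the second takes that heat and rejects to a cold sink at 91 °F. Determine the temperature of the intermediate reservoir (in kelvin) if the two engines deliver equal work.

T_m ≈ 460 K

T_C = 91 °F → (91 − 32) × 5/9 = 32.78 °C = 305.93 K.
For reversible stages Q_m = Q_H·(T_m/T_H). Setting W₁ = Q_H(1 − T_m/T_H) equal to W₂ = Q_m(1 − T_C/T_m) = Q_H·(T_m − T_C)/T_H gives T_H − T_m = T_m − T_C, so T_m = (T_H + T_C)/2 = (614.00 + 305.93)/2 = 460 K.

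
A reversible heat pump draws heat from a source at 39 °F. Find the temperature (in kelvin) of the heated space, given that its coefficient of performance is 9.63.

T_C = 39 °F → (39 − 32) × 5/9 = 3.89 °C = 277.04 K.
COP_HP = T_H/(T_H − T_C) ⇒ T_H = T_C·COP_HP/(COP_HP − 1) = 277.04 × 9.63/(9.63 − 1) = 309 K.

T_H ≈ 309 K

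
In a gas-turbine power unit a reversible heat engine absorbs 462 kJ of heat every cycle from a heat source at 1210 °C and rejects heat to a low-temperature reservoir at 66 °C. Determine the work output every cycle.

W ≈ 356 kJ

T_H = 1210 °C → 1210 + 273.15 = 1483.15 K.
T_C = 66 °C → 66 + 273.15 = 339.15 K.
Carnot efficiency: η = 1 − T_C/T_H = 1 − 339.15/1483.15 = 0.7713.
W = η·Q_H = 0.7713 × 462 = 356 kJ.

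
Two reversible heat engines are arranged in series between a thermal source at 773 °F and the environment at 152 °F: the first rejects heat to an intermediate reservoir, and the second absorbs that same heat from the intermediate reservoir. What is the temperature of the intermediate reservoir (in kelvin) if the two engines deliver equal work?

T_m ≈ 512 K

T_H = 773 °F → (773 − 32) × 5/9 = 411.67 °C = 684.82 K.
T_C = 152 °F → (152 − 32) × 5/9 = 66.67 °C = 339.82 K.
For reversible stages Q_m = Q_H·(T_m/T_H). Setting W₁ = Q_H(1 − T_m/T_H) equal to W₂ = Q_m(1 − T_C/T_m) = Q_H·(T_m − T_C)/T_H gives T_H − T_m = T_m − T_C, so T_m = (T_H + T_C)/2 = (684.82 + 339.82)/2 = 512 K.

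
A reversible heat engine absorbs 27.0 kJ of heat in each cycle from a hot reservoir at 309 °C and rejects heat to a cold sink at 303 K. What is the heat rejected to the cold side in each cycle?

Q_C ≈ 14.1 kJ

T_H = 309 °C → 309 + 273.15 = 582.15 K.
η_rev = 1 − T_C/T_H = 1 − 303.00/582.15 = 0.4795.
For a reversible cycle Q_C/Q_H = T_C/T_H, so Q_C = 27.0 × 303.00/582.15 = 14.1 kJ.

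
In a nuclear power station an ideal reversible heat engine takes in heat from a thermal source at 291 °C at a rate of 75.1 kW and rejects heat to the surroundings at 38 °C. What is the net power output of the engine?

T_H = 291 °C → 291 + 273.15 = 564.15 K.
T_C = 38 °C → 38 + 273.15 = 311.15 K.
η_rev = 1 − T_C/T_H = 1 − 311.15/564.15 = 0.4485.
W = η·Q_H = 0.4485 × 75.1 = 33.68 kW.

Ẇ ≈ 33.68 kW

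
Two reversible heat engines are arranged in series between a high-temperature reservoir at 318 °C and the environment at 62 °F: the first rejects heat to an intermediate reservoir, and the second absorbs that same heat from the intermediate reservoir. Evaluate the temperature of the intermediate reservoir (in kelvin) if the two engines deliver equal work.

T_m ≈ 440.5 K

T_H = 318 °C → 318 + 273.15 = 591.15 K.
T_C = 62 °F → (62 − 32) × 5/9 = 16.67 °C = 289.82 K.
For reversible stages Q_m = Q_H·(T_m/T_H). Setting W₁ = Q_H(1 − T_m/T_H) equal to W₂ = Q_m(1 − T_C/T_m) = Q_H·(T_m − T_C)/T_H gives T_H − T_m = T_m − T_C, so T_m = (T_H + T_C)/2 = (591.15 + 289.82)/2 = 440.5 K.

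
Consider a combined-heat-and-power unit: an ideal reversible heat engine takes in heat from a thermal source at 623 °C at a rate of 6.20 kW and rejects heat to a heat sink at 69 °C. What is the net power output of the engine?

T_H = 623 °C → 623 + 273.15 = 896.15 K.
T_C = 69 °C → 69 + 273.15 = 342.15 K.
η_rev = 1 − T_C/T_H = 1 − 342.15/896.15 = 0.6182.
W = η·Q_H = 0.6182 × 6.20 = 3.833 kW.

Ẇ ≈ 3.833 kW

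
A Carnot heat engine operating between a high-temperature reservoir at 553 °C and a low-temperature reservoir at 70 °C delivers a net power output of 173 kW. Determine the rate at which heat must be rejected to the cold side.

T_H = 553 °C → 553 + 273.15 = 826.15 K.
T_C = 70 °C → 70 + 273.15 = 343.15 K.
η_rev = 1 − T_C/T_H = 1 − 343.15/826.15 = 0.5846.
Since Q_C/Q_H = T_C/T_H and Q_H = W/η, Q_C = W·T_C/(T_H − T_C) = 173 × 343.15/483.00 = 123 kW.

Q̇_C ≈ 123 kW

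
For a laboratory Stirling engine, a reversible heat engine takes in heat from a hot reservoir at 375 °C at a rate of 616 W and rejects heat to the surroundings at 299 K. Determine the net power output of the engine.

Ẇ ≈ 331.8 W

T_H = 375 °C → 375 + 273.15 = 648.15 K.
Carnot efficiency: η = 1 − T_C/T_H = 1 − 299.00/648.15 = 0.5387.
W = η·Q_H = 0.5387 × 616 = 331.8 W.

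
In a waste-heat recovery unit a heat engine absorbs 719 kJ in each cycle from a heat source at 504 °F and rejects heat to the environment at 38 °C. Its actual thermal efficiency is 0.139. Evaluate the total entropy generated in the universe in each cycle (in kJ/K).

T_H = 504 °F → (504 − 32) × 5/9 = 262.22 °C = 535.37 K.
T_C = 38 °C → 38 + 273.15 = 311.15 K.
W = η·Q_H = 0.139 × 719 = 99.94 kJ, so Q_C = Q_H − W = 619.1 kJ.
The hot reservoir loses entropy Q_H/T_H = 719/535.37 = 1.343 kJ/K; the cold reservoir gains Q_C/T_C = 619.1/311.15 = 1.990 kJ/K.
ΔS_univ = −Q_H/T_H + Q_C/T_C = 0.647 kJ/K (> 0, since η = 0.139 < η_Carnot = 0.419).

ΔS_univ ≈ 0.647 kJ/K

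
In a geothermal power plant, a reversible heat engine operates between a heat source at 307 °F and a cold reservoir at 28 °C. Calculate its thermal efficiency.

η ≈ 0.2930

T_H = 307 °F → (307 − 32) × 5/9 = 152.78 °C = 425.93 K.
T_C = 28 °C → 28 + 273.15 = 301.15 K.
Since the cycle is reversible, η = 1 − T_C/T_H = 1 − 301.15/425.93 = 0.2930.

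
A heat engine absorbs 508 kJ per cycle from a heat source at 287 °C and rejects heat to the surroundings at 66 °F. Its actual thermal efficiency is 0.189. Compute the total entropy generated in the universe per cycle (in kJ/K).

T_H = 287 °C → 287 + 273.15 = 560.15 K.
T_C = 66 °F → (66 − 32) × 5/9 = 18.89 °C = 292.04 K.
W = η·Q_H = 0.189 × 508 = 96.01 kJ, so Q_C = Q_H − W = 412.0 kJ.
Entropy balance on the reservoirs: −Q_H/T_H = -0.9069 kJ/K, +Q_C/T_C = 1.411 kJ/K.
ΔS_univ = −Q_H/T_H + Q_C/T_C = 0.5038 kJ/K (> 0, since η = 0.189 < η_Carnot = 0.479).

ΔS_univ ≈ 0.5038 kJ/K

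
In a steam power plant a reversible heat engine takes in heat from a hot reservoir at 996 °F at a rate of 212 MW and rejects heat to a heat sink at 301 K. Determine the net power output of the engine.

T_H = 996 °F → (996 − 32) × 5/9 = 535.56 °C = 808.71 K.
Carnot efficiency: η = 1 − T_C/T_H = 1 − 301.00/808.71 = 0.6278.
W = η·Q_H = 0.6278 × 212 = 133.1 MW.

Ẇ ≈ 133.1 MW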